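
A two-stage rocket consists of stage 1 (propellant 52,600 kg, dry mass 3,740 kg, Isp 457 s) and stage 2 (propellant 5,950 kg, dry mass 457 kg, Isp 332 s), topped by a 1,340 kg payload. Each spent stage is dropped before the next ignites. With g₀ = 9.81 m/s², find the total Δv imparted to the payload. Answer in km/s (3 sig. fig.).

Δv ≈ 12.5 km/s

Ignition mass of stage 1 = 52,600+3,740 + 5,950+457 + 1,340 = 64,087 kg.
Stage 1: m₀ = 64,087 kg, m_f = 64,087 − 52,600 = 11,487 kg; Δv = 457×9.81×ln(5.579) = 4483.2×1.7190 ≈ 7707 m/s.
Stage 2: m₀ = 7,747 kg, m_f = 7,747 − 5,950 = 1,797 kg; Δv = 332×9.81×ln(4.311) = 3256.9×1.4612 ≈ 4759 m/s.
Total Δv = 7707 + 4759 = 12466 m/s.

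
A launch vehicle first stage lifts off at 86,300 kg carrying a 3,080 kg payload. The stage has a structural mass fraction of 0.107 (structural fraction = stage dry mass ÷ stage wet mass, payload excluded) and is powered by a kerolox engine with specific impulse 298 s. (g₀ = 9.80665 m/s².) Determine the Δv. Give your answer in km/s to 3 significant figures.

Δv ≈ 5.77 km/s

Stage wet mass = m₀ − payload = 86,300 − 3,080 = 83,220 kg.
Stage dry mass = ε × stage wet mass = 0.107 × 83,220 = 8,904.54 kg.
Burnout mass m_f = stage dry + payload = 8,904.54 + 3,080 = 11,984.54 kg.
v_e = Isp · g₀ = 298 × 9.80665 = 2922.4 m/s.
Rocket equation: Δv = v_e · ln(86,300/11,984.54) = 2922.4 × ln(7.201) = 2922.4 × 1.9742 ≈ 5769 m/s.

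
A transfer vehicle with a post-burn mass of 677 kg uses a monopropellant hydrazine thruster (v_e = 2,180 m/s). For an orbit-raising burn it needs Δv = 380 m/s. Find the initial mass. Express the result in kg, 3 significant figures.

initial mass ≈ 806 kg

Using Δv = v_e ln(m₀/m_f): m₀/m_f = exp(Δv / v_e) = exp(380 / 2180.0) = exp(0.1743) = 1.1904.
m₀ = m_f × 1.1904 = 677 × 1.1904 = 805.901 kg.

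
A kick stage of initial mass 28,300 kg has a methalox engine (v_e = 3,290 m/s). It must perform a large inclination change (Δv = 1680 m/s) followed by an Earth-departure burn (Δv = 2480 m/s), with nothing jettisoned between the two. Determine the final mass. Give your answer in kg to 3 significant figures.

After the first burn: m = 28300 × exp(−1680/3290.0) = 28300 × 0.60011 = 16,983.1 kg.
After the second burn: m = 16,983.1 × exp(−2480/3290.0) = 16,983.1 × 0.47058 = 7,991.91 kg.

final mass ≈ 7990 kg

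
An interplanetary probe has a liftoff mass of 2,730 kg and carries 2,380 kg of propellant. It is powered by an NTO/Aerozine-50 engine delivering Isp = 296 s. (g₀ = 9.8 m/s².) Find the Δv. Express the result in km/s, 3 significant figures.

Δv ≈ 5.96 km/s

v_e = Isp · g₀ = 296 × 9.8 = 2900.8 m/s.
m_f = m₀ − m_prop = 2,730 − 2,380 = 350 kg.
Δv = v_e · ln(m₀/m_f) = 2900.8 × ln(7.8) = 2900.8 × 2.0541 ≈ 5958.6 m/s.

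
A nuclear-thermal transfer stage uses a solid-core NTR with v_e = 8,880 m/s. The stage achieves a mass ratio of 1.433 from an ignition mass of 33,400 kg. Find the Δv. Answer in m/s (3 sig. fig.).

Using Δv = v_e ln(m₀/m_f): Δv = v_e · ln(1.433) = 8880.0 × 0.3598 ≈ 3194.8 m/s.

Δv ≈ 3190 m/s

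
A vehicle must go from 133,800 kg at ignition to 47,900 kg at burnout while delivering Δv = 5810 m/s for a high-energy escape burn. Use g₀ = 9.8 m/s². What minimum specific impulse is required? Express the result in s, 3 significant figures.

ln(m₀/m_f) = ln(133800/47900) = ln(2.793) = 1.0272.
From the ideal rocket equation, v_e = Δv / ln(m₀/m_f) = 5810 / 1.0272 = 5656.0 m/s.
Isp = v_e / g₀ = 5656.0 / 9.8 = 577.1 s.

Isp ≈ 577 s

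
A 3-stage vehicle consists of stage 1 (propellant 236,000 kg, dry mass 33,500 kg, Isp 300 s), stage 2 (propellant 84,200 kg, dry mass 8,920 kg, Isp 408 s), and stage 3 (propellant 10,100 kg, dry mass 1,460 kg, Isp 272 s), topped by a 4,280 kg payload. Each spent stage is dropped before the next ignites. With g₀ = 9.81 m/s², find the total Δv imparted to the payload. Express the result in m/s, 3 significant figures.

Δv ≈ 11500 m/s

Ignition mass of stage 1 = 236,000+33,500 + 84,200+8,920 + 10,100+1,460 + 4,280 = 378,460 kg.
Stage 1: m₀ = 378,460 kg, m_f = 378,460 − 236,000 = 142,460 kg; Δv = 300×9.81×ln(2.657) = 2943.0×0.9770 ≈ 2875 m/s.
Stage 2: m₀ = 108,960 kg, m_f = 108,960 − 84,200 = 24,760 kg; Δv = 408×9.81×ln(4.401) = 4002.5×1.4818 ≈ 5931 m/s.
Stage 3: m₀ = 15,840 kg, m_f = 15,840 − 10,100 = 5,740 kg; Δv = 272×9.81×ln(2.76) = 2668.3×1.0151 ≈ 2709 m/s.
Total Δv = 2875 + 5931 + 2709 = 11515 m/s.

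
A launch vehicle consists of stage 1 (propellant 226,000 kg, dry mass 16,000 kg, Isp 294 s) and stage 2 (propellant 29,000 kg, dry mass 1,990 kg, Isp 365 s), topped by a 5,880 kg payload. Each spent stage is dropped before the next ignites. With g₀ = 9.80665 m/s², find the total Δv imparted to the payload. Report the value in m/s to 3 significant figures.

Δv ≈ 10300 m/s

Ignition mass of stage 1 = 226,000+16,000 + 29,000+1,990 + 5,880 = 278,870 kg.
Stage 1: m₀ = 278,870 kg, m_f = 278,870 − 226,000 = 52,870 kg; Δv = 294×9.80665×ln(5.275) = 2883.2×1.6629 ≈ 4794 m/s.
Stage 2: m₀ = 36,870 kg, m_f = 36,870 − 29,000 = 7,870 kg; Δv = 365×9.80665×ln(4.685) = 3579.4×1.5443 ≈ 5528 m/s.
Total Δv = 4794 + 5528 = 10322 m/s.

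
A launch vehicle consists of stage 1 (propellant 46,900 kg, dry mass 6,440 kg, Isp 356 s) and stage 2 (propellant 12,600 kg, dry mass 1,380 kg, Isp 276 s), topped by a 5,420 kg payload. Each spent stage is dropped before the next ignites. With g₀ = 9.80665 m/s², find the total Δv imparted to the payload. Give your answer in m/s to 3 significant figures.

Δv ≈ 6450 m/s

Ignition mass of stage 1 = 46,900+6,440 + 12,600+1,380 + 5,420 = 72,740 kg.
Stage 1: m₀ = 72,740 kg, m_f = 72,740 − 46,900 = 25,840 kg; Δv = 356×9.80665×ln(2.815) = 3491.2×1.0350 ≈ 3613 m/s.
Stage 2: m₀ = 19,400 kg, m_f = 19,400 − 12,600 = 6,800 kg; Δv = 276×9.80665×ln(2.853) = 2706.6×1.0484 ≈ 2838 m/s.
Total Δv = 3613 + 2838 = 6451 m/s.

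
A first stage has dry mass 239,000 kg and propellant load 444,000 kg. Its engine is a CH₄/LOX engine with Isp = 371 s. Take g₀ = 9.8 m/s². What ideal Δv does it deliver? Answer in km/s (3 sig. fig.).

Δv ≈ 3.82 km/s

v_e = Isp · g₀ = 371 × 9.8 = 3635.8 m/s.
m₀ = m_dry + m_prop = 239,000 + 444,000 = 683,000 kg.
Δv = v_e · ln(m₀/m_f) = 3635.8 × ln(2.858) = 3635.8 × 1.0500 ≈ 3817.7 m/s.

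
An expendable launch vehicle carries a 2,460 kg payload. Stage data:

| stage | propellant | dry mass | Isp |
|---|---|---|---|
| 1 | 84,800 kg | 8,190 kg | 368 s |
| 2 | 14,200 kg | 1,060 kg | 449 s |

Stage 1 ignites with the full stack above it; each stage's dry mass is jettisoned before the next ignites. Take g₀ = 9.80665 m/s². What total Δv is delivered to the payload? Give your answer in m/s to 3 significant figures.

Ignition mass of stage 1 = 84,800+8,190 + 14,200+1,060 + 2,460 = 110,710 kg.
Stage 1: m₀ = 110,710 kg, m_f = 110,710 − 84,800 = 25,910 kg; Δv = 368×9.80665×ln(4.273) = 3608.8×1.4523 ≈ 5241 m/s.
Stage 2: m₀ = 17,720 kg, m_f = 17,720 − 14,200 = 3,520 kg; Δv = 449×9.80665×ln(5.034) = 4403.2×1.6162 ≈ 7117 m/s.
Total Δv = 5241 + 7117 = 12358 m/s.

Δv ≈ 12400 m/s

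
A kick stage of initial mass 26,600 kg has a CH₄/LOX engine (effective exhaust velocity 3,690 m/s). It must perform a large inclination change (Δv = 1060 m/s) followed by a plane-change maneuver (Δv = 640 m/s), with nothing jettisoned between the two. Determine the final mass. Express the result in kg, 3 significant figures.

final mass ≈ 16800 kg

After the first burn: m = 26600 × exp(−1060/3690.0) = 26600 × 0.75031 = 19,958.2 kg.
After the second burn: m = 19,958.2 × exp(−640/3690.0) = 19,958.2 × 0.84077 = 16,780.3 kg.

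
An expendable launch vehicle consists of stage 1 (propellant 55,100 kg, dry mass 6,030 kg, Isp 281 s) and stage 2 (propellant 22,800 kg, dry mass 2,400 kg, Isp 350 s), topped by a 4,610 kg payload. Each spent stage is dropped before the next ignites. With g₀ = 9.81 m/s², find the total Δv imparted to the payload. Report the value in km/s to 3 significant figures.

Ignition mass of stage 1 = 55,100+6,030 + 22,800+2,400 + 4,610 = 90,940 kg.
Stage 1: m₀ = 90,940 kg, m_f = 90,940 − 55,100 = 35,840 kg; Δv = 281×9.81×ln(2.537) = 2756.6×0.9311 ≈ 2567 m/s.
Stage 2: m₀ = 29,810 kg, m_f = 29,810 − 22,800 = 7,010 kg; Δv = 350×9.81×ln(4.252) = 3433.5×1.4475 ≈ 4970 m/s.
Total Δv = 2567 + 4970 = 7537 m/s.

Δv ≈ 7.54 km/s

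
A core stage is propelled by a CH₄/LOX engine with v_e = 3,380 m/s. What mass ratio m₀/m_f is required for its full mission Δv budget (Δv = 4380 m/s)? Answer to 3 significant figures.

mass ratio ≈ 3.65

m₀/m_f = exp(Δv / v_e) = exp(4380 / 3380.0) = exp(1.2959) = 3.6541.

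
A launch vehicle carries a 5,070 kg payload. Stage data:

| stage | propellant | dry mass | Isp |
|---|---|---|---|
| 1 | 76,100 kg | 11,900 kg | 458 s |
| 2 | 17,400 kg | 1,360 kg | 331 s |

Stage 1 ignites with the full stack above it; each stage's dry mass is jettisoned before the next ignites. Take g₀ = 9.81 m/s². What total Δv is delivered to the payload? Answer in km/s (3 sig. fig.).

Ignition mass of stage 1 = 76,100+11,900 + 17,400+1,360 + 5,070 = 111,830 kg.
Stage 1: m₀ = 111,830 kg, m_f = 111,830 − 76,100 = 35,730 kg; Δv = 458×9.81×ln(3.13) = 4493.0×1.1410 ≈ 5126 m/s.
Stage 2: m₀ = 23,830 kg, m_f = 23,830 − 17,400 = 6,430 kg; Δv = 331×9.81×ln(3.706) = 3247.1×1.3100 ≈ 4254 m/s.
Total Δv = 5126 + 4254 = 9380 m/s.

Δv ≈ 9.38 km/s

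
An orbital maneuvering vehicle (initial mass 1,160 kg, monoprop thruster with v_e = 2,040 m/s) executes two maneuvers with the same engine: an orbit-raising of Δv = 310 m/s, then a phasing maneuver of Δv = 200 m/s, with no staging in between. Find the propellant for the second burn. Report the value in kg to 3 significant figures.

propellant for the second burn ≈ 93.1 kg

After the first burn: m = 1160 × exp(−310/2040.0) = 1160 × 0.85902 = 996.463 kg.
After the second burn: m = 996.463 × exp(−200/2040.0) = 996.463 × 0.90661 = 903.403 kg.
Second-burn propellant = 996.463 − 903.403 = 93.06 kg.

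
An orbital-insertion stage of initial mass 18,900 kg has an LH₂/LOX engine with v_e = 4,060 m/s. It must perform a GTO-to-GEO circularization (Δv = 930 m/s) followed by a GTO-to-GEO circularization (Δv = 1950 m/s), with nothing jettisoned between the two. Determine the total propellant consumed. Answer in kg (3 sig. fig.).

After the first burn: m = 18900 × exp(−930/4060.0) = 18900 × 0.79528 = 15,030.8 kg.
After the second burn: m = 15,030.8 × exp(−1950/4060.0) = 15,030.8 × 0.61860 = 9,298.05 kg.
Total propellant = m₀ − m_final = 18900 − 9,298.05 = 9,601.95 kg.

total propellant consumed ≈ 9600 kg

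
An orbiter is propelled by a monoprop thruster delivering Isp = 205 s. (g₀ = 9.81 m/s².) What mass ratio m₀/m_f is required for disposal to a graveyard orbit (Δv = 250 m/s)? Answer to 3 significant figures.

v_e = Isp · g₀ = 205 × 9.81 = 2011.1 m/s.
Using Δv = v_e ln(m₀/m_f): m₀/m_f = exp(Δv / v_e) = exp(250 / 2011.1) = exp(0.1243) = 1.1324.

mass ratio ≈ 1.13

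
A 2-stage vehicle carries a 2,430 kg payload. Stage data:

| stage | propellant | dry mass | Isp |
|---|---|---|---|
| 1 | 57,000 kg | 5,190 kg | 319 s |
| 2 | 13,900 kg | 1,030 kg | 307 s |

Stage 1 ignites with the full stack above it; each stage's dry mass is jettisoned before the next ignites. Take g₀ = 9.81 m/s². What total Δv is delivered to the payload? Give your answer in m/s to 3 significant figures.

Δv ≈ 8800 m/s

Ignition mass of stage 1 = 57,000+5,190 + 13,900+1,030 + 2,430 = 79,550 kg.
Stage 1: m₀ = 79,550 kg, m_f = 79,550 − 57,000 = 22,550 kg; Δv = 319×9.81×ln(3.528) = 3129.4×1.2607 ≈ 3945 m/s.
Stage 2: m₀ = 17,360 kg, m_f = 17,360 − 13,900 = 3,460 kg; Δv = 307×9.81×ln(5.017) = 3011.7×1.6129 ≈ 4858 m/s.
Total Δv = 3945 + 4858 = 8803 m/s.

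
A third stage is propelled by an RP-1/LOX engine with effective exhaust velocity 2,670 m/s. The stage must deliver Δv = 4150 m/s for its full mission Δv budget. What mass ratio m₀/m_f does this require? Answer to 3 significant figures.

mass ratio ≈ 4.73

Rocket equation: m₀/m_f = exp(Δv / v_e) = exp(4150 / 2670.0) = exp(1.5543) = 4.7318.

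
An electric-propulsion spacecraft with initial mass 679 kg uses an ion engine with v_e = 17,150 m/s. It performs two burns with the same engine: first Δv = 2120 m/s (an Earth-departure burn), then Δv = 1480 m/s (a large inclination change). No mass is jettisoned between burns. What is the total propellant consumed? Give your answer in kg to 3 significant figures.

total propellant consumed ≈ 129 kg

After the first burn: m = 679 × exp(−2120/17150.0) = 679 × 0.88372 = 600.046 kg.
After the second burn: m = 600.046 × exp(−1480/17150.0) = 600.046 × 0.91732 = 550.434 kg.
Total propellant = m₀ − m_final = 679 − 550.434 = 128.566 kg.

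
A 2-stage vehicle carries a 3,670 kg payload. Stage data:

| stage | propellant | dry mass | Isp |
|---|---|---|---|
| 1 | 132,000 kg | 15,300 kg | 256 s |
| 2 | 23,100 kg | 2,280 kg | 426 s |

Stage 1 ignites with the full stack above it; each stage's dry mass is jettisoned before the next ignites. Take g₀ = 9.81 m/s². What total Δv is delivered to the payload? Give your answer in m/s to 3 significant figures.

Ignition mass of stage 1 = 132,000+15,300 + 23,100+2,280 + 3,670 = 176,350 kg.
Stage 1: m₀ = 176,350 kg, m_f = 176,350 − 132,000 = 44,350 kg; Δv = 256×9.81×ln(3.976) = 2511.4×1.3804 ≈ 3467 m/s.
Stage 2: m₀ = 29,050 kg, m_f = 29,050 − 23,100 = 5,950 kg; Δv = 426×9.81×ln(4.882) = 4179.1×1.5856 ≈ 6626 m/s.
Total Δv = 3467 + 6626 = 10093 m/s.

Δv ≈ 10100 m/s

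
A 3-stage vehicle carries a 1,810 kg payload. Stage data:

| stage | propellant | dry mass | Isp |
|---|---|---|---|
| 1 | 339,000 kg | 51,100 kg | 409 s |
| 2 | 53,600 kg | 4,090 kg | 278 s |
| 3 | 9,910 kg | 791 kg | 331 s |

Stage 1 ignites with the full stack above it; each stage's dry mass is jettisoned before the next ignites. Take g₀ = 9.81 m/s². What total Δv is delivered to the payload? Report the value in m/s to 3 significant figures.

Δv ≈ 14400 m/s

Ignition mass of stage 1 = 339,000+51,100 + 53,600+4,090 + 9,910+791 + 1,810 = 460,301 kg.
Stage 1: m₀ = 460,301 kg, m_f = 460,301 − 339,000 = 121,301 kg; Δv = 409×9.81×ln(3.795) = 4012.3×1.3336 ≈ 5351 m/s.
Stage 2: m₀ = 70,201 kg, m_f = 70,201 − 53,600 = 16,601 kg; Δv = 278×9.81×ln(4.229) = 2727.2×1.4419 ≈ 3932 m/s.
Stage 3: m₀ = 12,511 kg, m_f = 12,511 − 9,910 = 2,601 kg; Δv = 331×9.81×ln(4.81) = 3247.1×1.5707 ≈ 5100 m/s.
Total Δv = 5351 + 3932 + 5100 = 14383 m/s.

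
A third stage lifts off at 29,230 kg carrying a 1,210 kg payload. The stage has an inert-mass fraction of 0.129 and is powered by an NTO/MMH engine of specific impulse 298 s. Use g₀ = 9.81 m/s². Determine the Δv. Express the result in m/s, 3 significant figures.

Δv ≈ 5270 m/s

Stage wet mass = m₀ − payload = 29,230 − 1,210 = 28,020 kg.
Stage dry mass = ε × stage wet mass = 0.129 × 28,020 = 3,614.58 kg.
Burnout mass m_f = stage dry + payload = 3,614.58 + 1,210 = 4,824.58 kg.
v_e = Isp · g₀ = 298 × 9.81 = 2923.4 m/s.
Δv = v_e · ln(29,230/4,824.58) = 2923.4 × ln(6.059) = 2923.4 × 1.8015 ≈ 5266 m/s.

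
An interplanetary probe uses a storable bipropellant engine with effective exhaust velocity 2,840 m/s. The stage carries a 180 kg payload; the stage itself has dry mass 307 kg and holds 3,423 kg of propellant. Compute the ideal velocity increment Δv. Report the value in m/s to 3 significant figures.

Δv ≈ 5920 m/s

m₀ = payload + dry + propellant = 180 + 307 + 3,423 = 3,910 kg.
m_f = payload + dry = 180 + 307 = 487 kg.
By the Tsiolkovsky rocket equation, Δv = v_e · ln(m₀/m_f) = 2840.0 × ln(8.029) = 2840.0 × 2.0830 ≈ 5915.8 m/s.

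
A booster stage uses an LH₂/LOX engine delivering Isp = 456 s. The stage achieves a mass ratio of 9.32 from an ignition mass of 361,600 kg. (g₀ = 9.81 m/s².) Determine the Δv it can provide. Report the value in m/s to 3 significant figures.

Δv ≈ 9990 m/s

v_e = Isp · g₀ = 456 × 9.81 = 4473.4 m/s.
From the ideal rocket equation, Δv = v_e · ln(9.32) = 4473.4 × 2.2322 ≈ 9985.3 m/s.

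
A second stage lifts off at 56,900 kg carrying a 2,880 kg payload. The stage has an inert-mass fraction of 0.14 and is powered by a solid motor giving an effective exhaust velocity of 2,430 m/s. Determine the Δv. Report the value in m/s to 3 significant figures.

Δv ≈ 4120 m/s

Stage wet mass = m₀ − payload = 56,900 − 2,880 = 54,020 kg.
Stage dry mass = ε × stage wet mass = 0.14 × 54,020 = 7,562.8 kg.
Burnout mass m_f = stage dry + payload = 7,562.8 + 2,880 = 10,442.8 kg.
Using Δv = v_e ln(m₀/m_f): Δv = v_e · ln(56,900/10,442.8) = 2430.0 × ln(5.449) = 2430.0 × 1.6954 ≈ 4120 m/s.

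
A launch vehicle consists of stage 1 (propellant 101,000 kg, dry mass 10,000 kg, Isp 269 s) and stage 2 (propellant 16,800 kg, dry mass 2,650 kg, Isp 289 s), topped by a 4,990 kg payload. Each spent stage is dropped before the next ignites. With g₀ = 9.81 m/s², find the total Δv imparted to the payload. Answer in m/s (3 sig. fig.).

Δv ≈ 6910 m/s

Ignition mass of stage 1 = 101,000+10,000 + 16,800+2,650 + 4,990 = 135,440 kg.
Stage 1: m₀ = 135,440 kg, m_f = 135,440 − 101,000 = 34,440 kg; Δv = 269×9.81×ln(3.933) = 2638.9×1.3693 ≈ 3613 m/s.
Stage 2: m₀ = 24,440 kg, m_f = 24,440 − 16,800 = 7,640 kg; Δv = 289×9.81×ln(3.199) = 2835.1×1.1628 ≈ 3297 m/s.
Total Δv = 3613 + 3297 = 6910 m/s.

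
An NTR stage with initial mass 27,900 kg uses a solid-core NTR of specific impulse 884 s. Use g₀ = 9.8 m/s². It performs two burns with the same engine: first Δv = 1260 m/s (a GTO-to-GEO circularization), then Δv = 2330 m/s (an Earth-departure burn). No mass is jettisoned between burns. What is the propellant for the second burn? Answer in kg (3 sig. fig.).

v_e = Isp · g₀ = 884 × 9.8 = 8663.2 m/s.
After the first burn: m = 27900 × exp(−1260/8663.2) = 27900 × 0.86464 = 24,123.5 kg.
After the second burn: m = 24,123.5 × exp(−2330/8663.2) = 24,123.5 × 0.76418 = 18,434.7 kg.
Second-burn propellant = 24,123.5 − 18,434.7 = 5,688.8 kg.

propellant for the second burn ≈ 5690 kg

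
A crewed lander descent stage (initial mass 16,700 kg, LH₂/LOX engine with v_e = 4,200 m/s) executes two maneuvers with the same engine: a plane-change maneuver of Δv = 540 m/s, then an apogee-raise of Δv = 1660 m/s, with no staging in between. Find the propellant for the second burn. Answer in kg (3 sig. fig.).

After the first burn: m = 16700 × exp(−540/4200.0) = 16700 × 0.87935 = 14,685.1 kg.
After the second burn: m = 14,685.1 × exp(−1660/4200.0) = 14,685.1 × 0.67352 = 9,890.71 kg.
Second-burn propellant = 14,685.1 − 9,890.71 = 4,794.39 kg.

propellant for the second burn ≈ 4790 kg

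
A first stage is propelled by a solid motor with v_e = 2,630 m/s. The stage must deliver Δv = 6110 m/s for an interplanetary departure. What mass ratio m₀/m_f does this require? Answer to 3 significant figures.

mass ratio ≈ 10.2

From the ideal rocket equation, m₀/m_f = exp(Δv / v_e) = exp(6110 / 2630.0) = exp(2.3232) = 10.2082.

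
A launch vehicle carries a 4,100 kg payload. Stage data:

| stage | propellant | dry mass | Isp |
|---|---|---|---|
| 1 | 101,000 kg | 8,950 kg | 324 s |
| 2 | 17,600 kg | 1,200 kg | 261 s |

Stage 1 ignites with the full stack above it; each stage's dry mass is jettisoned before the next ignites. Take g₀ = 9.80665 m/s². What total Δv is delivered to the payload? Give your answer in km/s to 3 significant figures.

Ignition mass of stage 1 = 101,000+8,950 + 17,600+1,200 + 4,100 = 132,850 kg.
Stage 1: m₀ = 132,850 kg, m_f = 132,850 − 101,000 = 31,850 kg; Δv = 324×9.80665×ln(4.171) = 3177.4×1.4282 ≈ 4538 m/s.
Stage 2: m₀ = 22,900 kg, m_f = 22,900 − 17,600 = 5,300 kg; Δv = 261×9.80665×ln(4.321) = 2559.5×1.4634 ≈ 3746 m/s.
Total Δv = 4538 + 3746 = 8284 m/s.

Δv ≈ 8.28 km/s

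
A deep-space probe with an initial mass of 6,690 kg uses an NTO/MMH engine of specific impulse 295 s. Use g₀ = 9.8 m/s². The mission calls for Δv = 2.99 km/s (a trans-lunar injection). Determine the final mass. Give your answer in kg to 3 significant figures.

v_e = Isp · g₀ = 295 × 9.8 = 2891.0 m/s.
m₀/m_f = exp(Δv / v_e) = exp(2990 / 2891.0) = exp(1.0342) = 2.8130.
m_f = m₀ / 2.8130 = 6,690 / 2.8130 = 2,378.24 kg.

final mass ≈ 2380 kg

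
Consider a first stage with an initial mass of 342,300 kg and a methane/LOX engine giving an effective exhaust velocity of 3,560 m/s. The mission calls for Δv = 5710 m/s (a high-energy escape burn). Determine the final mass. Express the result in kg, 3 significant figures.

final mass ≈ 68800 kg

Rocket equation: m₀/m_f = exp(Δv / v_e) = exp(5710 / 3560.0) = exp(1.6039) = 4.9725.
m_f = m₀ / 4.9725 = 342,300 / 4.9725 = 68,838.6 kg.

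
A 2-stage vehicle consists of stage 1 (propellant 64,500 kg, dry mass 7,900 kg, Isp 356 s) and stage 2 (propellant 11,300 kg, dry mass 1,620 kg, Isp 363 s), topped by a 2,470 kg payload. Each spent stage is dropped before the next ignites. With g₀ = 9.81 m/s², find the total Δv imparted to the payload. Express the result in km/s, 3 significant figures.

Ignition mass of stage 1 = 64,500+7,900 + 11,300+1,620 + 2,470 = 87,790 kg.
Stage 1: m₀ = 87,790 kg, m_f = 87,790 − 64,500 = 23,290 kg; Δv = 356×9.81×ln(3.769) = 3492.4×1.3269 ≈ 4634 m/s.
Stage 2: m₀ = 15,390 kg, m_f = 15,390 − 11,300 = 4,090 kg; Δv = 363×9.81×ln(3.763) = 3561.0×1.3252 ≈ 4719 m/s.
Total Δv = 4634 + 4719 = 9353 m/s.

Δv ≈ 9.35 km/s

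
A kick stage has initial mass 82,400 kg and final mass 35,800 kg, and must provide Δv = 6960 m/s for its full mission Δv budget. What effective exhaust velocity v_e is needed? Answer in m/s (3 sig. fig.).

ln(m₀/m_f) = ln(82400/35800) = ln(2.302) = 0.8336.
v_e = Δv / ln(m₀/m_f) = 6960 / 0.8336 = 8349.0 m/s.

v_e ≈ 8350 m/s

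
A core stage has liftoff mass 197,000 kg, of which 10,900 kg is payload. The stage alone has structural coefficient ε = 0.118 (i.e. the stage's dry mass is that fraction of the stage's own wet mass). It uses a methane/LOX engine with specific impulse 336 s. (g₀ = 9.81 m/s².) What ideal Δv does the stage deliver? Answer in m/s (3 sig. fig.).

Stage wet mass = m₀ − payload = 197,000 − 10,900 = 186,100 kg.
Stage dry mass = ε × stage wet mass = 0.118 × 186,100 = 21,959.8 kg.
Burnout mass m_f = stage dry + payload = 21,959.8 + 10,900 = 32,859.8 kg.
v_e = Isp · g₀ = 336 × 9.81 = 3296.2 m/s.
Δv = v_e · ln(197,000/32,859.8) = 3296.2 × ln(5.995) = 3296.2 × 1.7910 ≈ 5903 m/s.

Δv ≈ 5900 m/s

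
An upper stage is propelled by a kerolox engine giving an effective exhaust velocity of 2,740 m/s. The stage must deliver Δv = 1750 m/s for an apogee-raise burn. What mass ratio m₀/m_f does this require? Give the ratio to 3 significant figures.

m₀/m_f = exp(Δv / v_e) = exp(1750 / 2740.0) = exp(0.6387) = 1.8940.

mass ratio ≈ 1.89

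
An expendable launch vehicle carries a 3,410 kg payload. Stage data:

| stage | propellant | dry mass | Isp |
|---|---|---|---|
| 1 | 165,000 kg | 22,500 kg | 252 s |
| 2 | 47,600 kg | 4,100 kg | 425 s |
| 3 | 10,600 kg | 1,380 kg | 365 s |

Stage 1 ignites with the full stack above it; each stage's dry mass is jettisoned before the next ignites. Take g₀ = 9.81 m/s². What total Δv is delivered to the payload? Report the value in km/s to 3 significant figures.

Δv ≈ 11.9 km/s

Ignition mass of stage 1 = 165,000+22,500 + 47,600+4,100 + 10,600+1,380 + 3,410 = 254,590 kg.
Stage 1: m₀ = 254,590 kg, m_f = 254,590 − 165,000 = 89,590 kg; Δv = 252×9.81×ln(2.842) = 2472.1×1.0444 ≈ 2582 m/s.
Stage 2: m₀ = 67,090 kg, m_f = 67,090 − 47,600 = 19,490 kg; Δv = 425×9.81×ln(3.442) = 4169.2×1.2361 ≈ 5154 m/s.
Stage 3: m₀ = 15,390 kg, m_f = 15,390 − 10,600 = 4,790 kg; Δv = 365×9.81×ln(3.213) = 3580.7×1.1672 ≈ 4179 m/s.
Total Δv = 2582 + 5154 + 4179 = 11915 m/s.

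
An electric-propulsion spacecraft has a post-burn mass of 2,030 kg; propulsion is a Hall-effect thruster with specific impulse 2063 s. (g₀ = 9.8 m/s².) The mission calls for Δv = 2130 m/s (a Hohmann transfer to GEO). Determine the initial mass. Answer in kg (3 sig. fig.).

initial mass ≈ 2260 kg

v_e = Isp · g₀ = 2063 × 9.8 = 20217.4 m/s.
By the Tsiolkovsky rocket equation, m₀/m_f = exp(Δv / v_e) = exp(2130 / 20217.4) = exp(0.1054) = 1.1111.
m₀ = m_f × 1.1111 = 2,030 × 1.1111 = 2,255.53 kg.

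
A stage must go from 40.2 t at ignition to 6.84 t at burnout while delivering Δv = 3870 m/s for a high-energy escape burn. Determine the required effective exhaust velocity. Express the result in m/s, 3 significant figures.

ln(m₀/m_f) = ln(40200/6840) = ln(5.877) = 1.7711.
From the ideal rocket equation, v_e = Δv / ln(m₀/m_f) = 3870 / 1.7711 = 2185.1 m/s.

v_e ≈ 2190 m/s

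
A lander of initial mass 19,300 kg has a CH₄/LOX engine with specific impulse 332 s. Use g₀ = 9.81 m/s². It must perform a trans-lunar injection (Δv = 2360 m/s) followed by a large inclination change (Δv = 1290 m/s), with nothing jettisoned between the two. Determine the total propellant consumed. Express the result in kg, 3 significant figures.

v_e = Isp · g₀ = 332 × 9.81 = 3256.9 m/s.
After the first burn: m = 19300 × exp(−2360/3256.9) = 19300 × 0.48451 = 9,351.04 kg.
After the second burn: m = 9,351.04 × exp(−1290/3256.9) = 9,351.04 × 0.67295 = 6,292.78 kg.
Total propellant = m₀ − m_final = 19300 − 6,292.78 = 13,007.22 kg.

total propellant consumed ≈ 13000 kg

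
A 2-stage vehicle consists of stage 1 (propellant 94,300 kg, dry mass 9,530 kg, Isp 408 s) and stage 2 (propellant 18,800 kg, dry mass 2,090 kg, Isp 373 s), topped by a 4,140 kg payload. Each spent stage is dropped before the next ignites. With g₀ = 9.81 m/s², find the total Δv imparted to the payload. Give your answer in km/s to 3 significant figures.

Ignition mass of stage 1 = 94,300+9,530 + 18,800+2,090 + 4,140 = 128,860 kg.
Stage 1: m₀ = 128,860 kg, m_f = 128,860 − 94,300 = 34,560 kg; Δv = 408×9.81×ln(3.729) = 4002.5×1.3160 ≈ 5267 m/s.
Stage 2: m₀ = 25,030 kg, m_f = 25,030 − 18,800 = 6,230 kg; Δv = 373×9.81×ln(4.018) = 3659.1×1.3907 ≈ 5089 m/s.
Total Δv = 5267 + 5089 = 10356 m/s.

Δv ≈ 10.4 km/s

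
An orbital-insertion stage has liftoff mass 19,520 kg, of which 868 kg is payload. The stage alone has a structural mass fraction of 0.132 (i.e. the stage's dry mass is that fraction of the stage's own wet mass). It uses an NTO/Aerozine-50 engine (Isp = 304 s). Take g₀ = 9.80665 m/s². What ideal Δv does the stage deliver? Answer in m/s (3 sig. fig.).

Δv ≈ 5270 m/s

Stage wet mass = m₀ − payload = 19,520 − 868 = 18,652 kg.
Stage dry mass = ε × stage wet mass = 0.132 × 18,652 = 2,462.06 kg.
Burnout mass m_f = stage dry + payload = 2,462.06 + 868 = 3,330.06 kg.
v_e = Isp · g₀ = 304 × 9.80665 = 2981.2 m/s.
By the Tsiolkovsky rocket equation, Δv = v_e · ln(19,520/3,330.06) = 2981.2 × ln(5.862) = 2981.2 × 1.7684 ≈ 5272 m/s.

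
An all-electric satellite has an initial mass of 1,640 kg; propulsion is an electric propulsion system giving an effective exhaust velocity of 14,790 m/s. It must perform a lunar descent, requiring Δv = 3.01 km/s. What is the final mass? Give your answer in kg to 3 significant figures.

final mass ≈ 1340 kg

By the Tsiolkovsky rocket equation, m₀/m_f = exp(Δv / v_e) = exp(3010 / 14790.0) = exp(0.2035) = 1.2257.
m_f = m₀ / 1.2257 = 1,640 / 1.2257 = 1,338.01 kg.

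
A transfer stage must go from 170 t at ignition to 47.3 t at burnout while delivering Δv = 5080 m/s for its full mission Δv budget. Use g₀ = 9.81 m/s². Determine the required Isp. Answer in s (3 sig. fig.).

Isp ≈ 405 s

ln(m₀/m_f) = ln(170000/47300) = ln(3.594) = 1.2793.
v_e = Δv / ln(m₀/m_f) = 5080 / 1.2793 = 3971.0 m/s.
Isp = v_e / g₀ = 3971.0 / 9.81 = 404.8 s.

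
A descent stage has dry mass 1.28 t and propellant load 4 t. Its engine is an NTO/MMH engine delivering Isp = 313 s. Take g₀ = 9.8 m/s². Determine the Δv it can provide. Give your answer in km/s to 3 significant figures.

v_e = Isp · g₀ = 313 × 9.8 = 3067.4 m/s.
m₀ = m_dry + m_prop = 1.28 + 4 = 5.28 t.
By the Tsiolkovsky rocket equation, Δv = v_e · ln(m₀/m_f) = 3067.4 × ln(4.125) = 3067.4 × 1.4171 ≈ 4346.7 m/s.

Δv ≈ 4.35 km/s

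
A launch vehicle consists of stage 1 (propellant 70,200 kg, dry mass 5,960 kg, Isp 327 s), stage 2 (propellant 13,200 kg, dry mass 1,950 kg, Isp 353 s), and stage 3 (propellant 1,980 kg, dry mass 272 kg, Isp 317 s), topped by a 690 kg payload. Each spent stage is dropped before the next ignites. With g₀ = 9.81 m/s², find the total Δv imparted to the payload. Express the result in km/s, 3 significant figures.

Ignition mass of stage 1 = 70,200+5,960 + 13,200+1,950 + 1,980+272 + 690 = 94,252 kg.
Stage 1: m₀ = 94,252 kg, m_f = 94,252 − 70,200 = 24,052 kg; Δv = 327×9.81×ln(3.919) = 3207.9×1.3658 ≈ 4381 m/s.
Stage 2: m₀ = 18,092 kg, m_f = 18,092 − 13,200 = 4,892 kg; Δv = 353×9.81×ln(3.698) = 3462.9×1.3079 ≈ 4529 m/s.
Stage 3: m₀ = 2,942 kg, m_f = 2,942 − 1,980 = 962 kg; Δv = 317×9.81×ln(3.058) = 3109.8×1.1178 ≈ 3476 m/s.
Total Δv = 4381 + 4529 + 3476 = 12386 m/s.

Δv ≈ 12.4 km/s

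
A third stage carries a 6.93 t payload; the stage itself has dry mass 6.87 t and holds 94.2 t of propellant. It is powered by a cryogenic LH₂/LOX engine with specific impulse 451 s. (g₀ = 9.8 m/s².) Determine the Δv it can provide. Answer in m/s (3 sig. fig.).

Δv ≈ 9090 m/s

v_e = Isp · g₀ = 451 × 9.8 = 4419.8 m/s.
m₀ = payload + dry + propellant = 6.93 + 6.87 + 94.2 = 108 t.
m_f = payload + dry = 6.93 + 6.87 = 13.8 t.
Δv = v_e · ln(m₀/m_f) = 4419.8 × ln(7.826) = 4419.8 × 2.0575 ≈ 9093.6 m/s.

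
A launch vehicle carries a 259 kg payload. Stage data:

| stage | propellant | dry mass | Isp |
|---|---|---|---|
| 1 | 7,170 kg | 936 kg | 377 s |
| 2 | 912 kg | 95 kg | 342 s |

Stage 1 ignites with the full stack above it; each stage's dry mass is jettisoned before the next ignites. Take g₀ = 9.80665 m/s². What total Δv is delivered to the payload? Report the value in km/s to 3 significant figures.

Ignition mass of stage 1 = 7,170+936 + 912+95 + 259 = 9,372 kg.
Stage 1: m₀ = 9,372 kg, m_f = 9,372 − 7,170 = 2,202 kg; Δv = 377×9.80665×ln(4.256) = 3697.1×1.4484 ≈ 5355 m/s.
Stage 2: m₀ = 1,266 kg, m_f = 1,266 − 912 = 354 kg; Δv = 342×9.80665×ln(3.576) = 3353.9×1.2743 ≈ 4274 m/s.
Total Δv = 5355 + 4274 = 9629 m/s.

Δv ≈ 9.63 km/s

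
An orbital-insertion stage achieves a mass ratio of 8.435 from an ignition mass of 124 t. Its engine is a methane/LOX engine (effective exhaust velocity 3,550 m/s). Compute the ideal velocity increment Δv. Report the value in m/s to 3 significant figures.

From the ideal rocket equation, Δv = v_e · ln(8.435) = 3550.0 × 2.1324 ≈ 7570.0 m/s.

Δv ≈ 7570 m/s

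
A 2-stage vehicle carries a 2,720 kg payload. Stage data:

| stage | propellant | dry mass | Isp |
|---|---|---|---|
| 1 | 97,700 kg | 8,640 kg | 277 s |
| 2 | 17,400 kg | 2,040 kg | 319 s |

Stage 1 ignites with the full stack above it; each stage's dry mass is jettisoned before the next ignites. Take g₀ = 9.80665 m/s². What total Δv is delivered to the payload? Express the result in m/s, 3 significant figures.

Ignition mass of stage 1 = 97,700+8,640 + 17,400+2,040 + 2,720 = 128,500 kg.
Stage 1: m₀ = 128,500 kg, m_f = 128,500 − 97,700 = 30,800 kg; Δv = 277×9.80665×ln(4.172) = 2716.4×1.4284 ≈ 3880 m/s.
Stage 2: m₀ = 22,160 kg, m_f = 22,160 − 17,400 = 4,760 kg; Δv = 319×9.80665×ln(4.655) = 3128.3×1.5380 ≈ 4811 m/s.
Total Δv = 3880 + 4811 = 8691 m/s.

Δv ≈ 8690 m/s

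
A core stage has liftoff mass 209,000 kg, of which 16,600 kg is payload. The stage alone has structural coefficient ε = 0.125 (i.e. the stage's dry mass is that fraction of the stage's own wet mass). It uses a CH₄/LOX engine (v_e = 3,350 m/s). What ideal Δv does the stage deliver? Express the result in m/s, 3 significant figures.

Stage wet mass = m₀ − payload = 209,000 − 16,600 = 192,400 kg.
Stage dry mass = ε × stage wet mass = 0.125 × 192,400 = 24,050 kg.
Burnout mass m_f = stage dry + payload = 24,050 + 16,600 = 40,650 kg.
From the ideal rocket equation, Δv = v_e · ln(209,000/40,650) = 3350.0 × ln(5.141) = 3350.0 × 1.6373 ≈ 5485 m/s.

Δv ≈ 5490 m/s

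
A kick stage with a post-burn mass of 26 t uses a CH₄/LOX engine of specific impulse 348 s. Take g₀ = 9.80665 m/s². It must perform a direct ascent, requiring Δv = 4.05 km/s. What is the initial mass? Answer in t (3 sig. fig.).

v_e = Isp · g₀ = 348 × 9.80665 = 3412.7 m/s.
From the ideal rocket equation, m₀/m_f = exp(Δv / v_e) = exp(4050 / 3412.7) = exp(1.1867) = 3.2764.
m₀ = m_f × 3.2764 = 26 × 3.2764 = 85.1864 t.

initial mass ≈ 85.2 t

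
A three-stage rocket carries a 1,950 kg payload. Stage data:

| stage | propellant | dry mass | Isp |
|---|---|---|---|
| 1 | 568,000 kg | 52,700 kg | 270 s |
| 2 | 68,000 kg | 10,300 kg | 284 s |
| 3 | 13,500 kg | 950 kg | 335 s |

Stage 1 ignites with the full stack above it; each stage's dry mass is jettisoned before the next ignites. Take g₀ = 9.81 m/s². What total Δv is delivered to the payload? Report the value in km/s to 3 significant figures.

Ignition mass of stage 1 = 568,000+52,700 + 68,000+10,300 + 13,500+950 + 1,950 = 715,400 kg.
Stage 1: m₀ = 715,400 kg, m_f = 715,400 − 568,000 = 147,400 kg; Δv = 270×9.81×ln(4.853) = 2648.7×1.5797 ≈ 4184 m/s.
Stage 2: m₀ = 94,700 kg, m_f = 94,700 − 68,000 = 26,700 kg; Δv = 284×9.81×ln(3.547) = 2786.0×1.2661 ≈ 3527 m/s.
Stage 3: m₀ = 16,400 kg, m_f = 16,400 − 13,500 = 2,900 kg; Δv = 335×9.81×ln(5.655) = 3286.4×1.7326 ≈ 5694 m/s.
Total Δv = 4184 + 3527 + 5694 = 13405 m/s.

Δv ≈ 13.4 km/s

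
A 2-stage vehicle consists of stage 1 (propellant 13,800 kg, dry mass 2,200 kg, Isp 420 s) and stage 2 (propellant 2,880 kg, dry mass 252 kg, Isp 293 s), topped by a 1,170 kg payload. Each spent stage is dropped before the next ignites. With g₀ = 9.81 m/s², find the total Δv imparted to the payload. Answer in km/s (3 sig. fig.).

Δv ≈ 7.87 km/s

Ignition mass of stage 1 = 13,800+2,200 + 2,880+252 + 1,170 = 20,302 kg.
Stage 1: m₀ = 20,302 kg, m_f = 20,302 − 13,800 = 6,502 kg; Δv = 420×9.81×ln(3.122) = 4120.2×1.1386 ≈ 4691 m/s.
Stage 2: m₀ = 4,302 kg, m_f = 4,302 − 2,880 = 1,422 kg; Δv = 293×9.81×ln(3.025) = 2874.3×1.1070 ≈ 3182 m/s.
Total Δv = 4691 + 3182 = 7873 m/s.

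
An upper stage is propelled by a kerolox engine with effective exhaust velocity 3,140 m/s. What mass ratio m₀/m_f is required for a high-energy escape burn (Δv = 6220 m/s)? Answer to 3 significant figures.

mass ratio ≈ 7.25

m₀/m_f = exp(Δv / v_e) = exp(6220 / 3140.0) = exp(1.9809) = 7.2492.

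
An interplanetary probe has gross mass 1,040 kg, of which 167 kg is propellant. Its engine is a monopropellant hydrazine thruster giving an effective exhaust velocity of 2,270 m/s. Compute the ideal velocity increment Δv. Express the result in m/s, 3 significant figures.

m_f = m₀ − m_prop = 1,040 − 167 = 873 kg.
Δv = v_e · ln(m₀/m_f) = 2270.0 × ln(1.191) = 2270.0 × 0.1750 ≈ 397.3 m/s.

Δv ≈ 397 m/s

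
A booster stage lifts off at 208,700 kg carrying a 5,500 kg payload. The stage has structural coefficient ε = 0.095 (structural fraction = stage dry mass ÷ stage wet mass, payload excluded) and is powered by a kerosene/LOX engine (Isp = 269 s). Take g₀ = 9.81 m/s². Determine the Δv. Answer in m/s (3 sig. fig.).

Stage wet mass = m₀ − payload = 208,700 − 5,500 = 203,200 kg.
Stage dry mass = ε × stage wet mass = 0.095 × 203,200 = 19,304 kg.
Burnout mass m_f = stage dry + payload = 19,304 + 5,500 = 24,804 kg.
v_e = Isp · g₀ = 269 × 9.81 = 2638.9 m/s.
From the ideal rocket equation, Δv = v_e · ln(208,700/24,804) = 2638.9 × ln(8.414) = 2638.9 × 2.1299 ≈ 5621 m/s.

Δv ≈ 5620 m/s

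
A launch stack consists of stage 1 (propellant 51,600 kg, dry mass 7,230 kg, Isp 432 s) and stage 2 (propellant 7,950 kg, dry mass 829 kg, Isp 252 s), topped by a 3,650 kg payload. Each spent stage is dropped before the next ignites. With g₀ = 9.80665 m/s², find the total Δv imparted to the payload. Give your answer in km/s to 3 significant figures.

Δv ≈ 7.98 km/s

Ignition mass of stage 1 = 51,600+7,230 + 7,950+829 + 3,650 = 71,259 kg.
Stage 1: m₀ = 71,259 kg, m_f = 71,259 − 51,600 = 19,659 kg; Δv = 432×9.80665×ln(3.625) = 4236.5×1.2878 ≈ 5456 m/s.
Stage 2: m₀ = 12,429 kg, m_f = 12,429 − 7,950 = 4,479 kg; Δv = 252×9.80665×ln(2.775) = 2471.3×1.0206 ≈ 2522 m/s.
Total Δv = 5456 + 2522 = 7978 m/s.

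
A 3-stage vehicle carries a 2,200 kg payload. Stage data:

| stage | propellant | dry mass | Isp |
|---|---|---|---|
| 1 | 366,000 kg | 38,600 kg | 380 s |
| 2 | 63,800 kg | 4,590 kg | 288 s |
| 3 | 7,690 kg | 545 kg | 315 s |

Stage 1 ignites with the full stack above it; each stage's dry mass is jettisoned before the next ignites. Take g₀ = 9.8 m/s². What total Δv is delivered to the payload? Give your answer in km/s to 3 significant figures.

Δv ≈ 14.1 km/s

Ignition mass of stage 1 = 366,000+38,600 + 63,800+4,590 + 7,690+545 + 2,200 = 483,425 kg.
Stage 1: m₀ = 483,425 kg, m_f = 483,425 − 366,000 = 117,425 kg; Δv = 380×9.8×ln(4.117) = 3724.0×1.4151 ≈ 5270 m/s.
Stage 2: m₀ = 78,825 kg, m_f = 78,825 − 63,800 = 15,025 kg; Δv = 288×9.8×ln(5.246) = 2822.4×1.6575 ≈ 4678 m/s.
Stage 3: m₀ = 10,435 kg, m_f = 10,435 − 7,690 = 2,745 kg; Δv = 315×9.8×ln(3.801) = 3087.0×1.3354 ≈ 4122 m/s.
Total Δv = 5270 + 4678 + 4122 = 14070 m/s.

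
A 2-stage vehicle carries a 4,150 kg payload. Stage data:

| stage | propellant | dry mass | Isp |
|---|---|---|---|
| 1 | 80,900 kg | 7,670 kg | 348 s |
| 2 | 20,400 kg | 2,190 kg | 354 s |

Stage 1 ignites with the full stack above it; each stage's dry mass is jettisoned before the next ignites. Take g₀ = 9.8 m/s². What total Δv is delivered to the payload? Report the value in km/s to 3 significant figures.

Ignition mass of stage 1 = 80,900+7,670 + 20,400+2,190 + 4,150 = 115,310 kg.
Stage 1: m₀ = 115,310 kg, m_f = 115,310 − 80,900 = 34,410 kg; Δv = 348×9.8×ln(3.351) = 3410.4×1.2093 ≈ 4124 m/s.
Stage 2: m₀ = 26,740 kg, m_f = 26,740 − 20,400 = 6,340 kg; Δv = 354×9.8×ln(4.218) = 3469.2×1.4393 ≈ 4993 m/s.
Total Δv = 4124 + 4993 = 9117 m/s.

Δv ≈ 9.12 km/s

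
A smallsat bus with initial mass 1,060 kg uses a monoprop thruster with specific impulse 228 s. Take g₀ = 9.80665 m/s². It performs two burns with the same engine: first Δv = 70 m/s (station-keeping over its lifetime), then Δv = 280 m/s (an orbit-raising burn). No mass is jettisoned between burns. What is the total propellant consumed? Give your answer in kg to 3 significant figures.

v_e = Isp · g₀ = 228 × 9.80665 = 2235.9 m/s.
After the first burn: m = 1060 × exp(−70/2235.9) = 1060 × 0.96918 = 1,027.33 kg.
After the second burn: m = 1,027.33 × exp(−280/2235.9) = 1,027.33 × 0.88230 = 906.413 kg.
Total propellant = m₀ − m_final = 1060 − 906.413 = 153.587 kg.

total propellant consumed ≈ 154 kg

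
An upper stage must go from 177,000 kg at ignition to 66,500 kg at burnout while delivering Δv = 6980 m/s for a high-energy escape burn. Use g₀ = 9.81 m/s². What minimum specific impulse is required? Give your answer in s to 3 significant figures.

ln(m₀/m_f) = ln(177000/66500) = ln(2.662) = 0.9789.
From the ideal rocket equation, v_e = Δv / ln(m₀/m_f) = 6980 / 0.9789 = 7130.1 m/s.
Isp = v_e / g₀ = 7130.1 / 9.81 = 726.8 s.

Isp ≈ 727 s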